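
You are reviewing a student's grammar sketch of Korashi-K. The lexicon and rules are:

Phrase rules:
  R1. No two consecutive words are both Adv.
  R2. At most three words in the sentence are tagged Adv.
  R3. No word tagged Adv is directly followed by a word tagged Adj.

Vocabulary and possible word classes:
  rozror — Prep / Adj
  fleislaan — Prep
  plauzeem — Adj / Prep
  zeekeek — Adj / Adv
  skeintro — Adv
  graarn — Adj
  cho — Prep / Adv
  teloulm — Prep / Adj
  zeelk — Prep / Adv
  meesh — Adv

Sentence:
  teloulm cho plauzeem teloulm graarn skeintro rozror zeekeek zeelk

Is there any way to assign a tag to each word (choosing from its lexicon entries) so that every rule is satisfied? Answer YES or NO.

Candidates per position — 1:teloulm {Prep,Adj}; 2:cho {Prep,Adv}; 3:plauzeem {Adj,Prep}; 4:teloulm {Prep,Adj}; 5:graarn {Adj}; 6:skeintro {Adv}; 7:rozror {Prep,Adj}; 8:zeekeek {Adj,Adv}; 9:zeelk {Prep,Adv}.
One satisfying assignment: Adj Prep Prep Prep Adj Adv Prep Adj Prep.
Rule-by-rule: rule 1 ok; rule 2 ok; rule 3 ok.

YES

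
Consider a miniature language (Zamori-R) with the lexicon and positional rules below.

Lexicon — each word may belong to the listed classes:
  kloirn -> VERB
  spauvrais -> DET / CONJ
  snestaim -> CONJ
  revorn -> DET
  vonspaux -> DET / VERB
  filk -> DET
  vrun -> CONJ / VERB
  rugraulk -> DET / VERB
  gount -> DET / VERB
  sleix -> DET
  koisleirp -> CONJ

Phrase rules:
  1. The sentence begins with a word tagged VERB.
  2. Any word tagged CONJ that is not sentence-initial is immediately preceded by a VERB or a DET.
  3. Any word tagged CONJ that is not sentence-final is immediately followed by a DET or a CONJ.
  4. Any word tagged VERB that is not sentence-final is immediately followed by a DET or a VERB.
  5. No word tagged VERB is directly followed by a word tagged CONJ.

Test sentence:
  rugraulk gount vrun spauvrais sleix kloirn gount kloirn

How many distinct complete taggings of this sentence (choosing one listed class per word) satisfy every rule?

Candidates per position — 1:rugraulk {DET,VERB}; 2:gount {DET,VERB}; 3:vrun {CONJ,VERB}; 4:spauvrais {DET,CONJ}; 5:sleix {DET}; 6:kloirn {VERB}; 7:gount {DET,VERB}; 8:kloirn {VERB}.
There are 32 candidate sequences in total.
Checking each against the rules leaves 6 sequences.
Count = 6.

6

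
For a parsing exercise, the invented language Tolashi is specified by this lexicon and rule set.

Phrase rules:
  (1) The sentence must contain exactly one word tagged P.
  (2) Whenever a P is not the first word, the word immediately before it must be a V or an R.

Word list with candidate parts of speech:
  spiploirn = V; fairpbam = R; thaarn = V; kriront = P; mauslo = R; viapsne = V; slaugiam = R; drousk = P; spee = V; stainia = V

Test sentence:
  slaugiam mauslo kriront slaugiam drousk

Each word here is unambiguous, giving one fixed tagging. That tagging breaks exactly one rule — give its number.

1

Fixed tagging: R R P R P.
Applying the rules: R1 fail, R2 pass.
Only rule 1 fails.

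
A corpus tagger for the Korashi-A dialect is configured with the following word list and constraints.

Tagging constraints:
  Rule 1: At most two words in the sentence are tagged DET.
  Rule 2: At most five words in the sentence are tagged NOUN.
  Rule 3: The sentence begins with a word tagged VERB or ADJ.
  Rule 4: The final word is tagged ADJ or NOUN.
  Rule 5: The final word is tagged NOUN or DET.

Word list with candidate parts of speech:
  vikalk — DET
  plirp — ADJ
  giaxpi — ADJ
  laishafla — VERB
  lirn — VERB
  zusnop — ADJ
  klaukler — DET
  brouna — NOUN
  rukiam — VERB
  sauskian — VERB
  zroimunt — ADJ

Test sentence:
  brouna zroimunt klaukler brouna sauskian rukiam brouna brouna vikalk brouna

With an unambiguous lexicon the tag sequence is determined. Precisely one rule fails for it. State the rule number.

Fixed tagging: NOUN ADJ DET NOUN VERB VERB NOUN NOUN DET NOUN.
Applying the rules: R1 pass, R2 pass, R3 fail, R4 pass, R5 pass.
Only rule 3 fails.

3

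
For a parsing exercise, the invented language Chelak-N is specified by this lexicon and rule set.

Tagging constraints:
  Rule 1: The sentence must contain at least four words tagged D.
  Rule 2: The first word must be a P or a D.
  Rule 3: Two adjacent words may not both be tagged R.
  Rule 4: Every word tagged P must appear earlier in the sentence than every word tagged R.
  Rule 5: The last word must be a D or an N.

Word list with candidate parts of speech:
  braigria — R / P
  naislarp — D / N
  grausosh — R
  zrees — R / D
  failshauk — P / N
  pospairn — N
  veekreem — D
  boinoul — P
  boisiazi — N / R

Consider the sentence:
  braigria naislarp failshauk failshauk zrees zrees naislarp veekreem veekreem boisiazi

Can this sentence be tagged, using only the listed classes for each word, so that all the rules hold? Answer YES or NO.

YES

Candidates per position — 1:braigria {R,P}; 2:naislarp {D,N}; 3:failshauk {P,N}; 4:failshauk {P,N}; 5:zrees {R,D}; 6:zrees {R,D}; 7:naislarp {D,N}; 8:veekreem {D}; 9:veekreem {D}; 10:boisiazi {N,R}.
One satisfying assignment: P N P P D D N D D N.
Checking: rule 1 satisfied; rule 2 satisfied; rule 3 satisfied; rule 4 satisfied; rule 5 satisfied.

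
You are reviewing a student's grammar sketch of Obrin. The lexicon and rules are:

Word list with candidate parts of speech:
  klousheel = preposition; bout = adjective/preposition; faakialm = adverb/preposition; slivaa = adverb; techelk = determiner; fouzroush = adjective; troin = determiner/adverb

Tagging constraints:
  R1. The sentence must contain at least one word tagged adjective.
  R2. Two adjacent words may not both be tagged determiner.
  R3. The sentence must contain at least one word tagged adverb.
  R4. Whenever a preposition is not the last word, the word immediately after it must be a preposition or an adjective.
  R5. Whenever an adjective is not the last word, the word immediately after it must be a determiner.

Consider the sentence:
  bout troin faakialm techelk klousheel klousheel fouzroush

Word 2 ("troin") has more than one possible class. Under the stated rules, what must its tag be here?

determiner

Candidates per position — 1:bout {adjective,preposition}; 2:troin {determiner,adverb}; 3:faakialm {adverb,preposition}; 4:techelk {determiner}; 5:klousheel {preposition}; 6:klousheel {preposition}; 7:fouzroush {adjective}.
Word 1 cannot be preposition — rule 4 would then fail for every completion. It is adjective.
Word 2 cannot be adverb — rule 5 would then fail for every completion. It is determiner.
Word 3 cannot be preposition — rule 3 would then fail for every completion. It is adverb.
The only consistent sequence is: adjective determiner adverb determiner preposition preposition adjective.
Check: rule 1 satisfied; rule 2 satisfied; rule 3 satisfied; rule 4 satisfied; rule 5 satisfied.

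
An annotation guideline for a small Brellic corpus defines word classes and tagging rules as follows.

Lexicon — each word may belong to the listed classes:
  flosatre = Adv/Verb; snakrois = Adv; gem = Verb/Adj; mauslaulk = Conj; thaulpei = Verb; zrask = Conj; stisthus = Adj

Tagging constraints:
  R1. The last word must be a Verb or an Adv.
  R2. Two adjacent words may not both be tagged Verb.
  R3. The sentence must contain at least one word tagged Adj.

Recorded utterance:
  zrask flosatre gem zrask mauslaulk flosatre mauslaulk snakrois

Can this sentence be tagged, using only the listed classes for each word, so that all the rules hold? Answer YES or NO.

YES

Candidates per position — 1:zrask {Conj}; 2:flosatre {Adv,Verb}; 3:gem {Verb,Adj}; 4:zrask {Conj}; 5:mauslaulk {Conj}; 6:flosatre {Adv,Verb}; 7:mauslaulk {Conj}; 8:snakrois {Adv}.
One satisfying assignment: Conj Verb Adj Conj Conj Adv Conj Adv.
Rule-by-rule: rule 1 satisfied; rule 2 satisfied; rule 3 satisfied.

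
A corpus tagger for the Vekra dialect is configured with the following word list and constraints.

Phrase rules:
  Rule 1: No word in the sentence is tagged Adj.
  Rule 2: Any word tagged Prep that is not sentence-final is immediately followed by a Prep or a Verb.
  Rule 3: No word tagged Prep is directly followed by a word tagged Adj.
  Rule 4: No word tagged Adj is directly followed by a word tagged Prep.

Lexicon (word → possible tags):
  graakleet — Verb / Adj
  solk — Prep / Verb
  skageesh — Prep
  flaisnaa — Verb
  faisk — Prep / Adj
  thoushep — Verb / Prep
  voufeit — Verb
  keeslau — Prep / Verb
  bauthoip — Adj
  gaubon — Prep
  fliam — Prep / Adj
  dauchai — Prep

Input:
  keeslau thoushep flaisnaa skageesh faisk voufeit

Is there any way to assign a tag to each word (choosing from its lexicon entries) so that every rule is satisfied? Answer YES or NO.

YES

Candidates per position — 1:keeslau {Prep,Verb}; 2:thoushep {Verb,Prep}; 3:flaisnaa {Verb}; 4:skageesh {Prep}; 5:faisk {Prep,Adj}; 6:voufeit {Verb}.
One satisfying assignment: Verb Verb Verb Prep Prep Verb.
Rule-by-rule: rule 1 ok; rule 2 ok; rule 3 ok; rule 4 ok.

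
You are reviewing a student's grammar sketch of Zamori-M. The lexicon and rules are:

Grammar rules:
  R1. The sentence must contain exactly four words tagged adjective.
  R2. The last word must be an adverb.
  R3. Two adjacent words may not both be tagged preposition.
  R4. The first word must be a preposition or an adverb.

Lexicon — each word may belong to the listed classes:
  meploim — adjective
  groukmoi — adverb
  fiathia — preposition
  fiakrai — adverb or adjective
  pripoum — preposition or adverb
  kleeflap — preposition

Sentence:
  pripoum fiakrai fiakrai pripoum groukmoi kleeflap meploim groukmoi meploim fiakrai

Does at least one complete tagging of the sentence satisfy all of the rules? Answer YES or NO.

Candidates per position — 1:pripoum {preposition,adverb}; 2:fiakrai {adverb,adjective}; 3:fiakrai {adverb,adjective}; 4:pripoum {preposition,adverb}; 5:groukmoi {adverb}; 6:kleeflap {preposition}; 7:meploim {adjective}; 8:groukmoi {adverb}; 9:meploim {adjective}; 10:fiakrai {adverb,adjective}.
One satisfying assignment: adverb adjective adjective adverb adverb preposition adjective adverb adjective adverb.
Verifying each rule — rule 1 satisfied; rule 2 satisfied; rule 3 satisfied; rule 4 satisfied.

YES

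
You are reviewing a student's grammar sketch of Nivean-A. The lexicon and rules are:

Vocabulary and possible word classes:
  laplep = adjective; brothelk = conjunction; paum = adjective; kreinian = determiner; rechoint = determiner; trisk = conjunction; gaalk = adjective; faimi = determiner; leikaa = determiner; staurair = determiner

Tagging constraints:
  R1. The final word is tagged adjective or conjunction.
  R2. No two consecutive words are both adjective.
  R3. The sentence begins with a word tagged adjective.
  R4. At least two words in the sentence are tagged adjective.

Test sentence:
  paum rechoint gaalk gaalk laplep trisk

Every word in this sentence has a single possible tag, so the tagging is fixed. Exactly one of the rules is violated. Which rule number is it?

2

Fixed tagging: adjective determiner adjective adjective adjective conjunction.
Checking each rule: R1 pass, R2 fail, R3 pass, R4 pass.
Only rule 2 fails.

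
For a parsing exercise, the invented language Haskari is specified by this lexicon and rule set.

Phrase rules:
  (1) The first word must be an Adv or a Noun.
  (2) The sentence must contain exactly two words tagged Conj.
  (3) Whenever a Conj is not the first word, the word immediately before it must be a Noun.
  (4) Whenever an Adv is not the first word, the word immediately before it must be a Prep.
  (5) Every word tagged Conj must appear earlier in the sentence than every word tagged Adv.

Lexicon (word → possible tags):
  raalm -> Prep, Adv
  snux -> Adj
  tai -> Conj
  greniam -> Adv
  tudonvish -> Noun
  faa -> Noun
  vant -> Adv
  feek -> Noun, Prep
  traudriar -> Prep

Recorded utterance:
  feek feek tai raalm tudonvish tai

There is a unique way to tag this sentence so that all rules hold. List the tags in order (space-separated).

Candidates per position — 1:feek {Noun,Prep}; 2:feek {Noun,Prep}; 3:tai {Conj}; 4:raalm {Prep,Adv}; 5:tudonvish {Noun}; 6:tai {Conj}.
Word 1 cannot be Prep — rule 1 would then fail for every completion. It is Noun.
Word 2 cannot be Prep — rule 3 would then fail for every completion. It is Noun.
Word 4 cannot be Adv — rule 4 would then fail for every completion. It is Prep.
So the tagging must be: Noun Noun Conj Prep Noun Conj.
Checking: rule 1 holds; rule 2 holds; rule 3 holds; rule 4 holds; rule 5 holds.

Noun Noun Conj Prep Noun Conj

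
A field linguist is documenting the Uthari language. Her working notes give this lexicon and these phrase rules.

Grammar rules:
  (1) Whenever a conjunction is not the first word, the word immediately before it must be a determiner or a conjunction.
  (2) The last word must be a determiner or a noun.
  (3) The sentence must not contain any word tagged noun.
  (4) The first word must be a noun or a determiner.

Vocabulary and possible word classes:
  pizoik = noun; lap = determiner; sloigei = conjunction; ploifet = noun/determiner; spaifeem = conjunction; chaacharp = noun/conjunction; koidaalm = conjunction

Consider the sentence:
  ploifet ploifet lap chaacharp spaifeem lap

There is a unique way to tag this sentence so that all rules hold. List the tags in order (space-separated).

Candidates per position — 1:ploifet {noun,determiner}; 2:ploifet {noun,determiner}; 3:lap {determiner}; 4:chaacharp {noun,conjunction}; 5:spaifeem {conjunction}; 6:lap {determiner}.
Position 1: noun is ruled out by rule 3; that leaves determiner.
Position 2: noun is ruled out by rule 3; that leaves determiner.
Position 4: noun is ruled out by rule 1; that leaves conjunction.
The only consistent sequence is: determiner determiner determiner conjunction conjunction determiner.
Checking: rule 1 ✓; rule 2 ✓; rule 3 ✓; rule 4 ✓.

determiner determiner determiner conjunction conjunction determiner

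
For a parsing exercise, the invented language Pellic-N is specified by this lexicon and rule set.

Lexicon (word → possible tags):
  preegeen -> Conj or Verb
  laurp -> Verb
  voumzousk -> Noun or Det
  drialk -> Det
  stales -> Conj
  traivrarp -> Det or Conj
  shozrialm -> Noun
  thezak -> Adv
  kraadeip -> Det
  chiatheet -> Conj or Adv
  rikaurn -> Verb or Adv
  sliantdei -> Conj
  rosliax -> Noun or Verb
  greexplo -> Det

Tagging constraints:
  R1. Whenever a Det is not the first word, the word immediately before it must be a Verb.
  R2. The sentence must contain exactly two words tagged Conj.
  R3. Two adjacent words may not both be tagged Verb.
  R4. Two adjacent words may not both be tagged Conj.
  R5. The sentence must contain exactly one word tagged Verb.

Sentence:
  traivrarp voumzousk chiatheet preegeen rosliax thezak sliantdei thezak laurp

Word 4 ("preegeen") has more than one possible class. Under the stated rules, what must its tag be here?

Candidates per position — 1:traivrarp {Det,Conj}; 2:voumzousk {Noun,Det}; 3:chiatheet {Conj,Adv}; 4:preegeen {Conj,Verb}; 5:rosliax {Noun,Verb}; 6:thezak {Adv}; 7:sliantdei {Conj}; 8:thezak {Adv}; 9:laurp {Verb}.
Word 2 cannot be Det — rule 1 would then fail for every completion. It is Noun.
Word 4 cannot be Verb — rule 5 would then fail for every completion. It is Conj.
Word 5 cannot be Verb — rule 5 would then fail for every completion. It is Noun.
Word 1 cannot be Conj — rule 2 would then fail for every completion. It is Det.
Word 3 cannot be Conj — rule 2 would then fail for every completion. It is Adv.
The only consistent sequence is: Det Noun Adv Conj Noun Adv Conj Adv Verb.
Checking: rule 1 ✓; rule 2 ✓; rule 3 ✓; rule 4 ✓; rule 5 ✓.

Conj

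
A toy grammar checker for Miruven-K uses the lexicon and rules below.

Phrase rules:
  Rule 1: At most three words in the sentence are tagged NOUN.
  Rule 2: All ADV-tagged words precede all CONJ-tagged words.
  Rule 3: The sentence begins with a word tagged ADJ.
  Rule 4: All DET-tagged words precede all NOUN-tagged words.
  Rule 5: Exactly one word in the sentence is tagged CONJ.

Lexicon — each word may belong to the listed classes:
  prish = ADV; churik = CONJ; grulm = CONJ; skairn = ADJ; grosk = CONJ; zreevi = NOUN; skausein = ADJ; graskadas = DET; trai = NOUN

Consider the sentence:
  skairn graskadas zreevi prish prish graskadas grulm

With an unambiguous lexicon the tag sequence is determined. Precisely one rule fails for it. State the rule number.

Fixed tagging: ADJ DET NOUN ADV ADV DET CONJ.
Checking each rule: R1 ok, R2 ok, R3 ok, R4 fails, R5 ok.
Only rule 4 fails.

4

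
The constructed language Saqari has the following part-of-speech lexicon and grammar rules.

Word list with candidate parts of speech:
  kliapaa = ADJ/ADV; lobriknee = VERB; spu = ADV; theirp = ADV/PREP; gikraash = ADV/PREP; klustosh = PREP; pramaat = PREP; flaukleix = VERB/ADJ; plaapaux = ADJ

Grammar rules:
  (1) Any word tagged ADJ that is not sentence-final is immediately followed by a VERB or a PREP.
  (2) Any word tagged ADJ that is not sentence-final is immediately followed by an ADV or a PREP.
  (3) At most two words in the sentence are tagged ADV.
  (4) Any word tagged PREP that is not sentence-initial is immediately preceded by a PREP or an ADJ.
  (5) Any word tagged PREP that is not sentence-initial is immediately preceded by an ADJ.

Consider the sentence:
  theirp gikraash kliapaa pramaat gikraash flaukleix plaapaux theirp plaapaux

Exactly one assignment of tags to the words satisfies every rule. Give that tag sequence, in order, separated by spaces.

Candidates per position — 1:theirp {ADV,PREP}; 2:gikraash {ADV,PREP}; 3:kliapaa {ADJ,ADV}; 4:pramaat {PREP}; 5:gikraash {ADV,PREP}; 6:flaukleix {VERB,ADJ}; 7:plaapaux {ADJ}; 8:theirp {ADV,PREP}; 9:plaapaux {ADJ}.
Position 2: PREP is ruled out by rule 5; that leaves ADV.
Position 3: ADV is ruled out by rule 4; that leaves ADJ.
Position 5: PREP is ruled out by rule 5; that leaves ADV.
Position 6: ADJ is ruled out by rule 1; that leaves VERB.
Position 8: ADV is ruled out by rule 1; that leaves PREP.
Position 1: ADV is ruled out by rule 3; that leaves PREP.
The only consistent sequence is: PREP ADV ADJ PREP ADV VERB ADJ PREP ADJ.
Checking: rule 1 holds; rule 2 holds; rule 3 holds; rule 4 holds; rule 5 holds.

PREP ADV ADJ PREP ADV VERB ADJ PREP ADJ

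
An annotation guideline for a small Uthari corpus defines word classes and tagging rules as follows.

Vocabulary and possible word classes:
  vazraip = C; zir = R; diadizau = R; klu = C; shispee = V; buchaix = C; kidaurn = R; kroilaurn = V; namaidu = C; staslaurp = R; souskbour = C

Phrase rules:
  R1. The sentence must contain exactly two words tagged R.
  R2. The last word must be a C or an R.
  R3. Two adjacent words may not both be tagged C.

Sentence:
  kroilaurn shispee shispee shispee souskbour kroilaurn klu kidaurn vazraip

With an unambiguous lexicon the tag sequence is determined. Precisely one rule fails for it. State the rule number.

Fixed tagging: V V V V C V C R C.
Rule check: R1 fails, R2 ok, R3 ok.
Only rule 1 fails.

1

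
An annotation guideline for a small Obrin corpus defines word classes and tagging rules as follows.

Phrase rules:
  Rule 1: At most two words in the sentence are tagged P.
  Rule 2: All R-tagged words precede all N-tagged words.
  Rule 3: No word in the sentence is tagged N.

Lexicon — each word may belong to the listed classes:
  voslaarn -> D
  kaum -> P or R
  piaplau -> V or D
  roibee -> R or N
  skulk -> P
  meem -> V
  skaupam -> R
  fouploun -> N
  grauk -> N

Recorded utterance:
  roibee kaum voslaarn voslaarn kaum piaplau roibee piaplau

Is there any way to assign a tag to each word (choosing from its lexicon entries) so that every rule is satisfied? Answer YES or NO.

YES

Candidates per position — 1:roibee {R,N}; 2:kaum {P,R}; 3:voslaarn {D}; 4:voslaarn {D}; 5:kaum {P,R}; 6:piaplau {V,D}; 7:roibee {R,N}; 8:piaplau {V,D}.
One satisfying assignment: R R D D P V R V.
Checking: rule 1 holds; rule 2 holds; rule 3 holds.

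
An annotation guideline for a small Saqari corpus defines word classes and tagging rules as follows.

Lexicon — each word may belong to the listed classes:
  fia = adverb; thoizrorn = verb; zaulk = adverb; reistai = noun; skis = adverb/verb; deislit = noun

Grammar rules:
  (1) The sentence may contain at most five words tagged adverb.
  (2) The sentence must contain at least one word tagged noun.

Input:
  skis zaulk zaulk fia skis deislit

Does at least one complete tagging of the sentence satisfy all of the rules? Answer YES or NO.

YES

Candidates per position — 1:skis {adverb,verb}; 2:zaulk {adverb}; 3:zaulk {adverb}; 4:fia {adverb}; 5:skis {adverb,verb}; 6:deislit {noun}.
One satisfying assignment: verb adverb adverb adverb verb noun.
Verifying each rule — rule 1 ✓; rule 2 ✓.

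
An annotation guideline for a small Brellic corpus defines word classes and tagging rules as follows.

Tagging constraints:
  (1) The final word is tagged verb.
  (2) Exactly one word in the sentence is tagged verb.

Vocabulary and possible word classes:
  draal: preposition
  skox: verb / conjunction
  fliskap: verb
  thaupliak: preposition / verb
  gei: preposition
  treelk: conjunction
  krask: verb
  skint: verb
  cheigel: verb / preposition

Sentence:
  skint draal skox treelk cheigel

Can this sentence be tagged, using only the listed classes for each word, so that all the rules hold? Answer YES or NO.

Candidates per position — 1:skint {verb}; 2:draal {preposition}; 3:skox {verb,conjunction}; 4:treelk {conjunction}; 5:cheigel {verb,preposition}.
Every candidate sequence violates at least one rule; no consistent tagging exists.

NO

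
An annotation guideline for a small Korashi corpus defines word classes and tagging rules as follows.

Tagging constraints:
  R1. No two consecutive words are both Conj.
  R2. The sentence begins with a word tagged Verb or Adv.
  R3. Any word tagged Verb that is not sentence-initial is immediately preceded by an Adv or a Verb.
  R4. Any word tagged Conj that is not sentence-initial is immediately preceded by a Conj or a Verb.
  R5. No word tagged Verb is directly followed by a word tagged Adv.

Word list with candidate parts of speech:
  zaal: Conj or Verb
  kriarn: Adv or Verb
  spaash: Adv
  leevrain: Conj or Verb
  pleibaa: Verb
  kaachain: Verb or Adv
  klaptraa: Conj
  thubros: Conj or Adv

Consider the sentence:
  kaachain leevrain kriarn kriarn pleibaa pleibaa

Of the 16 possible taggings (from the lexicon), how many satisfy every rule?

4

Candidates per position — 1:kaachain {Verb,Adv}; 2:leevrain {Conj,Verb}; 3:kriarn {Adv,Verb}; 4:kriarn {Adv,Verb}; 5:pleibaa {Verb}; 6:pleibaa {Verb}.
There are 16 candidate sequences in total.
The sequences that satisfy every rule: Verb Conj Adv Adv Verb Verb; Verb Conj Adv Verb Verb Verb; Verb Verb Verb Verb Verb Verb; Adv Verb Verb Verb Verb Verb.
Count = 4.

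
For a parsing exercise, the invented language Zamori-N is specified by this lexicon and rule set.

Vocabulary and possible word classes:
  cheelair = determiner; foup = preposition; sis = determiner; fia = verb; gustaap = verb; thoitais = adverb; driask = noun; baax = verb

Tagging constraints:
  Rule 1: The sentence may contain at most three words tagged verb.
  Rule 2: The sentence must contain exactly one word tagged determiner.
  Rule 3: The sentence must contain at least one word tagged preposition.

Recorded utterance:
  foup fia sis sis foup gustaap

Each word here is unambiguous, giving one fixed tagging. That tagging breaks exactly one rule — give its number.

2

Fixed tagging: preposition verb determiner determiner preposition verb.
Checking each rule: R1 ok, R2 fails, R3 ok.
Only rule 2 fails.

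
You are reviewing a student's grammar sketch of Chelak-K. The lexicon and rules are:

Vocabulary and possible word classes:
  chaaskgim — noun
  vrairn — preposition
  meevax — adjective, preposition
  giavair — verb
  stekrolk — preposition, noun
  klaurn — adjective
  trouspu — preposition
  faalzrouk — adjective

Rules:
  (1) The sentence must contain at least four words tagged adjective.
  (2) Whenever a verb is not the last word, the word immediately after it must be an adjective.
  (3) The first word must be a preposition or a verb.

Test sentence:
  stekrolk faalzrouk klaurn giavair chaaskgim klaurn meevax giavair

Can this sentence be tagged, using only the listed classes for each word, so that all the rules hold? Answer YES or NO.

NO

Candidates per position — 1:stekrolk {preposition,noun}; 2:faalzrouk {adjective}; 3:klaurn {adjective}; 4:giavair {verb}; 5:chaaskgim {noun}; 6:klaurn {adjective}; 7:meevax {adjective,preposition}; 8:giavair {verb}.
Rule 2 cannot be satisfied by any choice of tags from the lexicon.
So there is no consistent tagging.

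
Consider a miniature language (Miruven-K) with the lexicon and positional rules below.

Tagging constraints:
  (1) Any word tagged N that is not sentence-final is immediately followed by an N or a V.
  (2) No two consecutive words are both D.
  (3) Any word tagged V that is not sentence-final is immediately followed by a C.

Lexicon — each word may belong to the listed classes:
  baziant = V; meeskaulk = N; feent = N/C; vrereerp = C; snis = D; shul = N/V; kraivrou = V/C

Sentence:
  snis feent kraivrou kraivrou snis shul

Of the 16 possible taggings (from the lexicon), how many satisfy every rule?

Candidates per position — 1:snis {D}; 2:feent {N,C}; 3:kraivrou {V,C}; 4:kraivrou {V,C}; 5:snis {D}; 6:shul {N,V}.
There are 16 candidate sequences in total.
Checking each against the rules leaves 6 sequences.
Count = 6.

6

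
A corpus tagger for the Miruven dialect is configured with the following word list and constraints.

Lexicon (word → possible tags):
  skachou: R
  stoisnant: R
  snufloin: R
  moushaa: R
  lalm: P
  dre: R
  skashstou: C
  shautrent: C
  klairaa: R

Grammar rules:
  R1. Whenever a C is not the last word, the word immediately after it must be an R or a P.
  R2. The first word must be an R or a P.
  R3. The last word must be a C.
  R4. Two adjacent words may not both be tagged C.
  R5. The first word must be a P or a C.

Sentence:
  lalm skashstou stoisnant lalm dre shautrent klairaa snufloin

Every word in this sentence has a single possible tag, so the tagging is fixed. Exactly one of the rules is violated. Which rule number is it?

Fixed tagging: P C R P R C R R.
Checking each rule: R1 ✓, R2 ✓, R3 ✗, R4 ✓, R5 ✓.
Only rule 3 fails.

3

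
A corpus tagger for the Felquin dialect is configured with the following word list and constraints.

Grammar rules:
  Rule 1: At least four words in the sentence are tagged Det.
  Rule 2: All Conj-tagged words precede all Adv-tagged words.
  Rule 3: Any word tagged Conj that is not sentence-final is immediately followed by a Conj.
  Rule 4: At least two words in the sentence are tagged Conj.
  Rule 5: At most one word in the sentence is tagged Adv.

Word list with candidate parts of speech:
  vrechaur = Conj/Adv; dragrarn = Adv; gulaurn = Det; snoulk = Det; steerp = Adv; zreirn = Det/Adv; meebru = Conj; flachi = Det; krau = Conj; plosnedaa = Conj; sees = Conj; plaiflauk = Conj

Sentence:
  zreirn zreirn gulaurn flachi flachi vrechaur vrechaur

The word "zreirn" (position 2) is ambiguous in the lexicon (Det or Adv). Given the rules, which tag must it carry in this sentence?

Det

Candidates per position — 1:zreirn {Det,Adv}; 2:zreirn {Det,Adv}; 3:gulaurn {Det}; 4:flachi {Det}; 5:flachi {Det}; 6:vrechaur {Conj,Adv}; 7:vrechaur {Conj,Adv}.
At position 6, choosing Adv makes rule 4 impossible to satisfy; hence Conj.
At position 7, choosing Adv makes rule 3 impossible to satisfy; hence Conj.
At position 1, choosing Adv makes rule 2 impossible to satisfy; hence Det.
At position 2, choosing Adv makes rule 2 impossible to satisfy; hence Det.
That leaves exactly one tagging: Det Det Det Det Det Conj Conj.
Rule-by-rule: rule 1 holds; rule 2 holds; rule 3 holds; rule 4 holds; rule 5 holds.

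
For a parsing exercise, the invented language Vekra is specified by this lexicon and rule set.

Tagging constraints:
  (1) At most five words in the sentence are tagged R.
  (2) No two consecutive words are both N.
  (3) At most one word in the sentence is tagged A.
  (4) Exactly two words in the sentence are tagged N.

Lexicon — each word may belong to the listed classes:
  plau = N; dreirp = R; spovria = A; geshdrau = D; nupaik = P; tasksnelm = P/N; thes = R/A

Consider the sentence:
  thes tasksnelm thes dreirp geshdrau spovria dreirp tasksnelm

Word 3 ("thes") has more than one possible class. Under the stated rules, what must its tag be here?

R

Candidates per position — 1:thes {R,A}; 2:tasksnelm {P,N}; 3:thes {R,A}; 4:dreirp {R}; 5:geshdrau {D}; 6:spovria {A}; 7:dreirp {R}; 8:tasksnelm {P,N}.
Position 1: A is ruled out by rule 3; that leaves R.
Position 2: P is ruled out by rule 4; that leaves N.
Position 3: A is ruled out by rule 3; that leaves R.
Position 8: P is ruled out by rule 4; that leaves N.
The unique satisfying tagging is: R N R R D A R N.
Verifying each rule — rule 1 satisfied; rule 2 satisfied; rule 3 satisfied; rule 4 satisfied.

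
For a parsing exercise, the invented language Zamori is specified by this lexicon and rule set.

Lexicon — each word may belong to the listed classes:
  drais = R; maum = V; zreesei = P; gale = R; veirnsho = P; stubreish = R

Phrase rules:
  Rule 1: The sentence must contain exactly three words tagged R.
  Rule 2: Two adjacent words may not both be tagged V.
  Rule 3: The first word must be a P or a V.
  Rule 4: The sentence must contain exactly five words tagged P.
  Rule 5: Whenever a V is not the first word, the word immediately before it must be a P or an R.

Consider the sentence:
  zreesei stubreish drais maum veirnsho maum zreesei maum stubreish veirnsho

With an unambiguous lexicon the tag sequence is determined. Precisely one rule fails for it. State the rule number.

4

Fixed tagging: P R R V P V P V R P.
Applying the rules: R1 ✓, R2 ✓, R3 ✓, R4 ✗, R5 ✓.
Only rule 4 fails.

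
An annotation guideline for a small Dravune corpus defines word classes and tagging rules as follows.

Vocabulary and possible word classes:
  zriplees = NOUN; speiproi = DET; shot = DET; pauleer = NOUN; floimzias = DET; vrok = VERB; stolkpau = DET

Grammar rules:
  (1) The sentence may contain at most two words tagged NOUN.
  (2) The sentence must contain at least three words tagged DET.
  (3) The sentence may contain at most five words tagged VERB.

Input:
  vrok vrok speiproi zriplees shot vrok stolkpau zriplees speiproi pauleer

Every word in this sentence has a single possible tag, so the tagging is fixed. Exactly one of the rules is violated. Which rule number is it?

Fixed tagging: VERB VERB DET NOUN DET VERB DET NOUN DET NOUN.
Rule check: R1 ✗, R2 ✓, R3 ✓.
Only rule 1 fails.

1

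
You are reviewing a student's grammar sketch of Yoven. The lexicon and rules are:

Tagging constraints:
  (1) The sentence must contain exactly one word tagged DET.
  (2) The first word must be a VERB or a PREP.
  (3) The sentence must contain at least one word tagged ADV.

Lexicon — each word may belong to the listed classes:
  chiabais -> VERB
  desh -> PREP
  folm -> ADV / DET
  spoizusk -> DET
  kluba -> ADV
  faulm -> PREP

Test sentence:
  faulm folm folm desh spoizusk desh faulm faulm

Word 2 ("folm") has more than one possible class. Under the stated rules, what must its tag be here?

Candidates per position — 1:faulm {PREP}; 2:folm {ADV,DET}; 3:folm {ADV,DET}; 4:desh {PREP}; 5:spoizusk {DET}; 6:desh {PREP}; 7:faulm {PREP}; 8:faulm {PREP}.
Position 2: tagging it DET would leave rule 1 unsatisfiable, so it must be ADV.
Position 3: tagging it DET would leave rule 1 unsatisfiable, so it must be ADV.
That leaves exactly one tagging: PREP ADV ADV PREP DET PREP PREP PREP.
Rule-by-rule: rule 1 satisfied; rule 2 satisfied; rule 3 satisfied.

ADV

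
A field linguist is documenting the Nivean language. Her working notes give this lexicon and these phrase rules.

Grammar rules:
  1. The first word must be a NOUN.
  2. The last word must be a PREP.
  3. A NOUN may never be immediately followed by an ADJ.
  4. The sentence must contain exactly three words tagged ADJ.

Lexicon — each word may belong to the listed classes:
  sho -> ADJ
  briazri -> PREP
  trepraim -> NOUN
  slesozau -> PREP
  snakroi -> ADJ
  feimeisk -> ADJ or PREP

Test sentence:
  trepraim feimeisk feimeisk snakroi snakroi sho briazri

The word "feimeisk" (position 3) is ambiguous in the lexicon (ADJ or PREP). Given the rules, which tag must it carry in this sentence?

Candidates per position — 1:trepraim {NOUN}; 2:feimeisk {ADJ,PREP}; 3:feimeisk {ADJ,PREP}; 4:snakroi {ADJ}; 5:snakroi {ADJ}; 6:sho {ADJ}; 7:briazri {PREP}.
At position 2, choosing ADJ makes rule 3 impossible to satisfy; hence PREP.
At position 3, choosing ADJ makes rule 4 impossible to satisfy; hence PREP.
The unique satisfying tagging is: NOUN PREP PREP ADJ ADJ ADJ PREP.
Checking: rule 1 satisfied; rule 2 satisfied; rule 3 satisfied; rule 4 satisfied.

PREP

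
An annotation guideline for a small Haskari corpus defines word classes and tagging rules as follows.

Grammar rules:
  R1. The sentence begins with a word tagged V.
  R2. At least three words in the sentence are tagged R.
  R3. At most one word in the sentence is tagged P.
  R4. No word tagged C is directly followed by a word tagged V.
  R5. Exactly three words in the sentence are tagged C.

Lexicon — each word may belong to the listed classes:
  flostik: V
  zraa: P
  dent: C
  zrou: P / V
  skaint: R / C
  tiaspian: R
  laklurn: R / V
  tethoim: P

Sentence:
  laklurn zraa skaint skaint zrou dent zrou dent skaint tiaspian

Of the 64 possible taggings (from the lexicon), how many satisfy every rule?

Candidates per position — 1:laklurn {R,V}; 2:zraa {P}; 3:skaint {R,C}; 4:skaint {R,C}; 5:zrou {P,V}; 6:dent {C}; 7:zrou {P,V}; 8:dent {C}; 9:skaint {R,C}; 10:tiaspian {R}.
There are 64 candidate sequences in total.
Every candidate sequence violates at least one rule; no consistent tagging exists.
Count = 0.

0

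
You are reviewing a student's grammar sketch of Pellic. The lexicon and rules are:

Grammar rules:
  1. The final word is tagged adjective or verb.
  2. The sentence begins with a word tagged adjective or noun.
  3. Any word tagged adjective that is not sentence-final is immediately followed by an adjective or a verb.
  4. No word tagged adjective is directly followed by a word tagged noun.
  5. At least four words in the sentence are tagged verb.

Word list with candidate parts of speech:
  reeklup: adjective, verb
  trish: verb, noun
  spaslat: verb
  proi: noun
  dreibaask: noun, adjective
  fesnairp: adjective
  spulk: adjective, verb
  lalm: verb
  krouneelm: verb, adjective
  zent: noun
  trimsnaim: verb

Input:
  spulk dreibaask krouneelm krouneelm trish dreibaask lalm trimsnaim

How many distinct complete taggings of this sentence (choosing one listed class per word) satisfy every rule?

Candidates per position — 1:spulk {adjective,verb}; 2:dreibaask {noun,adjective}; 3:krouneelm {verb,adjective}; 4:krouneelm {verb,adjective}; 5:trish {verb,noun}; 6:dreibaask {noun,adjective}; 7:lalm {verb}; 8:trimsnaim {verb}.
There are 64 candidate sequences in total.
Checking each against the rules leaves 8 sequences.
Count = 8.

8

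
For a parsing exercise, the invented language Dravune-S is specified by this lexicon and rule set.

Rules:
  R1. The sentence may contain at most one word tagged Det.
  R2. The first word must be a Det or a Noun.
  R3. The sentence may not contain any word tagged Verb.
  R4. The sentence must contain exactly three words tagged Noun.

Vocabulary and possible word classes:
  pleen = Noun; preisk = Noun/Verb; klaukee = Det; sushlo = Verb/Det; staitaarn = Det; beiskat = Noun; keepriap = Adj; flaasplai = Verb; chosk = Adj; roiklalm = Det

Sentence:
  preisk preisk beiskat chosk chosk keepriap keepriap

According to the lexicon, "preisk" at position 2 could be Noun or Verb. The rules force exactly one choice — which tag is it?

Noun

Candidates per position — 1:preisk {Noun,Verb}; 2:preisk {Noun,Verb}; 3:beiskat {Noun}; 4:chosk {Adj}; 5:chosk {Adj}; 6:keepriap {Adj}; 7:keepriap {Adj}.
Position 1: tagging it Verb would leave rule 2 unsatisfiable, so it must be Noun.
Position 2: tagging it Verb would leave rule 3 unsatisfiable, so it must be Noun.
The only consistent sequence is: Noun Noun Noun Adj Adj Adj Adj.
Rule-by-rule: rule 1 ok; rule 2 ok; rule 3 ok; rule 4 ok.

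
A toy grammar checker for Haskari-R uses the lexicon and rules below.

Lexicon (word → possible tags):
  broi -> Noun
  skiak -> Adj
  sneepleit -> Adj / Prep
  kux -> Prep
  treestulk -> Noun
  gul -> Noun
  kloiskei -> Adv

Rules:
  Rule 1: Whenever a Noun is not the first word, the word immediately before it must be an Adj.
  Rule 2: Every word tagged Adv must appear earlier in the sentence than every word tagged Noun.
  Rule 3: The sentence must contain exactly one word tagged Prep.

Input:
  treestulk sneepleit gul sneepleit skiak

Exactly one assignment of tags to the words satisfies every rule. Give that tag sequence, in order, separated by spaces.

Noun Adj Noun Prep Adj

Candidates per position — 1:treestulk {Noun}; 2:sneepleit {Adj,Prep}; 3:gul {Noun}; 4:sneepleit {Adj,Prep}; 5:skiak {Adj}.
Word 2 cannot be Prep — rule 1 would then fail for every completion. It is Adj.
Word 4 cannot be Adj — rule 3 would then fail for every completion. It is Prep.
That leaves exactly one tagging: Noun Adj Noun Prep Adj.
Verifying each rule — rule 1 ok; rule 2 ok; rule 3 ok.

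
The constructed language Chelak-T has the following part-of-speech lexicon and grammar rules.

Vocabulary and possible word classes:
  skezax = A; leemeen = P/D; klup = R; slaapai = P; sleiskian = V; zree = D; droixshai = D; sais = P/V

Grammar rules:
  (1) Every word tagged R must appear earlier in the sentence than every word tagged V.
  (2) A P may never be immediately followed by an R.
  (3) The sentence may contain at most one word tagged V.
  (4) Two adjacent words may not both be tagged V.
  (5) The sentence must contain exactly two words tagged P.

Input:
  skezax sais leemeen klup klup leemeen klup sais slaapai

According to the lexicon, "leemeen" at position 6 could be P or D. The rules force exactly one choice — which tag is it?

D

Candidates per position — 1:skezax {A}; 2:sais {P,V}; 3:leemeen {P,D}; 4:klup {R}; 5:klup {R}; 6:leemeen {P,D}; 7:klup {R}; 8:sais {P,V}; 9:slaapai {P}.
Word 2 cannot be V — rule 1 would then fail for every completion. It is P.
Word 3 cannot be P — rule 2 would then fail for every completion. It is D.
Word 6 cannot be P — rule 2 would then fail for every completion. It is D.
Word 8 cannot be P — rule 5 would then fail for every completion. It is V.
The only consistent sequence is: A P D R R D R V P.
Verifying each rule — rule 1 ✓; rule 2 ✓; rule 3 ✓; rule 4 ✓; rule 5 ✓.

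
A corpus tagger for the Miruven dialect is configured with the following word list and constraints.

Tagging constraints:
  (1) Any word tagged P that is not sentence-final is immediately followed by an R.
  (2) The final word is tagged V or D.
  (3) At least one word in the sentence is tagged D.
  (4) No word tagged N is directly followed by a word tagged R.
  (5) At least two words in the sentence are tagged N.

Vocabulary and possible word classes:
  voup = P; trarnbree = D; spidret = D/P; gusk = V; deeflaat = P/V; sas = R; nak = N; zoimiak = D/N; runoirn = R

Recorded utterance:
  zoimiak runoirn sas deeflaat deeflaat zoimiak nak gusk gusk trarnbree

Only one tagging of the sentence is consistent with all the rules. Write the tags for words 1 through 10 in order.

D R R V V N N V V D

Candidates per position — 1:zoimiak {D,N}; 2:runoirn {R}; 3:sas {R}; 4:deeflaat {P,V}; 5:deeflaat {P,V}; 6:zoimiak {D,N}; 7:nak {N}; 8:gusk {V}; 9:gusk {V}; 10:trarnbree {D}.
Position 1: tagging it N would leave rule 4 unsatisfiable, so it must be D.
Position 4: tagging it P would leave rule 1 unsatisfiable, so it must be V.
Position 5: tagging it P would leave rule 1 unsatisfiable, so it must be V.
Position 6: tagging it D would leave rule 5 unsatisfiable, so it must be N.
The only consistent sequence is: D R R V V N N V V D.
Checking: rule 1 satisfied; rule 2 satisfied; rule 3 satisfied; rule 4 satisfied; rule 5 satisfied.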